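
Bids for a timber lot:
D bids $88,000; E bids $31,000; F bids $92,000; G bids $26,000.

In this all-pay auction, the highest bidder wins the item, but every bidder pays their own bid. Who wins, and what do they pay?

All-pay auction: the highest bidder wins the item, but every bidder pays their own bid.
Sorting bids: 92,000 (F) > 88,000 (D) > 31,000 (E) > 26,000 (G)
F wins with the top bid; all bids are sunk regardless.

F pays $92,000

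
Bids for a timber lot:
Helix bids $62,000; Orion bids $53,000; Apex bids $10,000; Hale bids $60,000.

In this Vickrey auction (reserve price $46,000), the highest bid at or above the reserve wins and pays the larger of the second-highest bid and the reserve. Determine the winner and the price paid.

Helix pays $60,000

Sorting bids: 62,000 (Helix) > 60,000 (Hale) > 53,000 (Orion) > 10,000 (Apex)
Highest eligible bid: Helix at $62,000.
Second-highest bid $60,000 exceeds the reserve $46,000 → payment $60,000.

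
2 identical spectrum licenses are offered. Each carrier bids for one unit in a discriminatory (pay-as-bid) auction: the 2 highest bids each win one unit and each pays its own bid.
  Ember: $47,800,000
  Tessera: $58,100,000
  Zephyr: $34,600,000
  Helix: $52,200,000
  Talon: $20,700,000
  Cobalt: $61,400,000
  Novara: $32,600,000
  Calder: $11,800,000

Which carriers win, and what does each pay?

Bids ranked high→low: 61,400,000 (Cobalt), 58,100,000 (Tessera), 52,200,000 (Helix), 47,800,000 (Ember), …
The 2 highest are Cobalt, Tessera.
Each winner pays its own bid: Cobalt $61,400,000, Tessera $58,100,000.

Cobalt $61,400,000, Tessera $58,100,000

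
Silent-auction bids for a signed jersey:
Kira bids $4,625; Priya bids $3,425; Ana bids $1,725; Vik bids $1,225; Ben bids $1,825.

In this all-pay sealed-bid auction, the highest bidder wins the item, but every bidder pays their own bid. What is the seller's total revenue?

Total revenue: $12,825

Rule: the highest bidder wins the item, but every bidder pays their own bid.
Bids in order: 4,625 (Kira) > 3,425 (Priya) > 1,825 (Ben) > 1,725 (Ana) > 1,225 (Vik)
Kira wins with the top bid; all bids are sunk regardless.
Every bidder forfeits their bid regardless of winning.
Revenue = 4,625 + 3,425 + 1,725 + 1,225 + 1,825 = $12,825.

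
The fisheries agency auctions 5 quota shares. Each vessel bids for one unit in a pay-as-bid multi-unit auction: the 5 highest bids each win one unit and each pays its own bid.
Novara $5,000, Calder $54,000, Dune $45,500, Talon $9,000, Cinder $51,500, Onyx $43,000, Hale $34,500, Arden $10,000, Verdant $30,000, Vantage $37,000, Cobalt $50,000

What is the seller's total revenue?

Ordering the bids: 54,000 (Calder), 51,500 (Cinder), 50,000 (Cobalt), 45,500 (Dune), 43,000 (Onyx), 37,000 (Vantage), 34,500 (Hale), …
Top 5: Calder, Cinder, Cobalt, Dune, Onyx.
Total revenue = 54,000 + 51,500 + 50,000 + 45,500 + 43,000 = $244,000.

Total revenue: $244,000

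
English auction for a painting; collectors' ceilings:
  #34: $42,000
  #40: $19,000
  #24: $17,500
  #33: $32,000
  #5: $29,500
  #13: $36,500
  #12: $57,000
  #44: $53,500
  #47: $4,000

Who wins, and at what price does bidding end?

#12 wins at $53,500

Rule: the price rises until one bidder remains; the winner pays the price at which the last rival dropped out.
Sorting limits: 57,000 (#12) > 53,500 (#44) > 42,000 (#34) > 36,500 (#13) > 32,000 (#33) > 29,500 (#5) > …
Once the price passes $53,500, only #12 is left; the hammer falls at #44's limit of $53,500.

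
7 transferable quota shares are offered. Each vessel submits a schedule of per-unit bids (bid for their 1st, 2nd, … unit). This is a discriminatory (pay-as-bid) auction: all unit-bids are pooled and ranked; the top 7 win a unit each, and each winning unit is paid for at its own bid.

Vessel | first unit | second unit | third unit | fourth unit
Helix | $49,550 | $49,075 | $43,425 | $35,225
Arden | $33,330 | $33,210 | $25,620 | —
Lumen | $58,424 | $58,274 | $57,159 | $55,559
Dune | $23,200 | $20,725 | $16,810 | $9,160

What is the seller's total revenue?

Total revenue: $371,466

Merging the schedules and taking the best 7: 58,424 (Lumen-1), 58,274 (Lumen-2), 57,159 (Lumen-3), 55,559 (Lumen-4), 49,550 (Helix-1), 49,075 (Helix-2), 43,425 (Helix-3)
Next rejected bid: $35,225 (not a price — pay-as-bid).
Each winning unit pays its own bid.
Revenue = 58,424 + 58,274 + 57,159 + 55,559 + 49,550 + 49,075 + 43,425 = $371,466.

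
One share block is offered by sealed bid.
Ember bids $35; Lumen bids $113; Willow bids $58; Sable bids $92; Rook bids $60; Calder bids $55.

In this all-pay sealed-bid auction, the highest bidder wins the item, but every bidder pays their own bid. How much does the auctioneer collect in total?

Total revenue: $413

All-pay sealed-bid auction: the highest bidder wins the item, but every bidder pays their own bid.
Bids ranked: 113 (Lumen) > 92 (Sable) > 60 (Rook) > 58 (Willow) > 55 (Calder) > 35 (Ember)
Lumen wins with the top bid; all bids are sunk regardless.
Every bidder forfeits their bid regardless of winning.
Revenue = 35 + 113 + 58 + 92 + 60 + 55 = $413.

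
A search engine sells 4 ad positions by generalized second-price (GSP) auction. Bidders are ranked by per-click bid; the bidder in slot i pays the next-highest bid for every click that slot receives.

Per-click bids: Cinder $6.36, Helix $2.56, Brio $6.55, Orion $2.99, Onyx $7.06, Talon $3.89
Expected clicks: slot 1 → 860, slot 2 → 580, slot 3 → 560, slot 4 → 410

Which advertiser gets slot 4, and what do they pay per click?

Talon; $2.99 per click

Ranked by bid: $7.06 (Onyx) > $6.55 (Brio) > $6.36 (Cinder) > $3.89 (Talon) > $2.99 (Orion) > …
Slot 4 goes to the fourth-ranked bidder, Talon, who pays the next bid down: $2.99/click.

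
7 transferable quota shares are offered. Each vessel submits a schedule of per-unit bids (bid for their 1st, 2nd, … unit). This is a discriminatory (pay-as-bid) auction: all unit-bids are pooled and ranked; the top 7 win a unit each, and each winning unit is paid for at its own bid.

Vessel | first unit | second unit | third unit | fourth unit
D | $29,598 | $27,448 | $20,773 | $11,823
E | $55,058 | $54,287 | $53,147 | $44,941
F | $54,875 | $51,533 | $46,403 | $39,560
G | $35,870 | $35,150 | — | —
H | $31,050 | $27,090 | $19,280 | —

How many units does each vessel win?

E 4, F 3

Merging the schedules and taking the best 7: 55,058 (E-1), 54,875 (F-1), 54,287 (E-2), 53,147 (E-3), 51,533 (F-2), 46,403 (F-3), 44,941 (E-4)
Next rejected bid: $39,560 (not a price — pay-as-bid).
Allocation: E 4, F 3.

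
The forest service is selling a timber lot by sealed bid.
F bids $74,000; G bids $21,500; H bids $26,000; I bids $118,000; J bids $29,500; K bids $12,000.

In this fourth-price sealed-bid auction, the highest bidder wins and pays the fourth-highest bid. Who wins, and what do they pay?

Sorting bids: 118,000 (I) > 74,000 (F) > 29,500 (J) > 26,000 (H) > 21,500 (G) > 12,000 (K)
I is highest; pays the fourth-highest bid, $26,000.

I pays $26,000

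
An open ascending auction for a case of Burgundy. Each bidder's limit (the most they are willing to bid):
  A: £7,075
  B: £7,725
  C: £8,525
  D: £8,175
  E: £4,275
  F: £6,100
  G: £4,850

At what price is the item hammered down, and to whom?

C wins at £8,175

Open ascending-bid auction: the price rises until one bidder remains; the winner pays the price at which the last rival dropped out.
Limits ranked: 8,525 (C) > 8,175 (D) > 7,725 (B) > 7,075 (A) > 6,100 (F) > 4,850 (G) > …
D is the last rival to drop out, at £8,175; C remains and wins at that price.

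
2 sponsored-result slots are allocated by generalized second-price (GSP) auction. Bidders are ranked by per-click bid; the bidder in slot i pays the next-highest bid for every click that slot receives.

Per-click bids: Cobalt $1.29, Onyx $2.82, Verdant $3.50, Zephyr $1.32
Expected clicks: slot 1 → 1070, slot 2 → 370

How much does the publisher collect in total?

Sorting advertisers: $3.50 (Verdant) > $2.82 (Onyx) > $1.32 (Zephyr) > …
Slot 1: Verdant pays $2.82 × 1070 = $3017.40
Slot 2: Onyx pays $1.32 × 370 = $488.40
Total = $3505.80

Total revenue: $3505.80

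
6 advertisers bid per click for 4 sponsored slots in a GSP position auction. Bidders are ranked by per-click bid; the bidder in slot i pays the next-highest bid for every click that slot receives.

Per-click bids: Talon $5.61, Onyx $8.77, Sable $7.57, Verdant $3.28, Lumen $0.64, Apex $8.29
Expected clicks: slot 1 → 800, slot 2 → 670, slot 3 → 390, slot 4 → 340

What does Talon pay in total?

Talon pays $1115.20

Sorting advertisers: $8.77 (Onyx) > $8.29 (Apex) > $7.57 (Sable) > $5.61 (Talon) > $3.28 (Verdant) > …
Talon holds slot 4 → pays next bid $3.28 × 340 clicks = $1115.20.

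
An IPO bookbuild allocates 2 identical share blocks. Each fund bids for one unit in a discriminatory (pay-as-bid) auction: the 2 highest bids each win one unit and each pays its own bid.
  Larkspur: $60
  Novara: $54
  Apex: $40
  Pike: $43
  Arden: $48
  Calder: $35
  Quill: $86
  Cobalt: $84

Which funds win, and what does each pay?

Quill $86, Cobalt $84

Ordering the bids: 86 (Quill), 84 (Cobalt), 60 (Larkspur), 54 (Novara), …
The 2 highest are Quill, Cobalt.
Each winner pays its own bid: Quill $86, Cobalt $84.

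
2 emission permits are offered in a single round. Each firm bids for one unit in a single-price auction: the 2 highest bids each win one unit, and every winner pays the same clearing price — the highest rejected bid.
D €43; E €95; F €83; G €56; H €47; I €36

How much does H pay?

Ordering the bids: 95 (E), 83 (F), 56 (G), 47 (H), …
Top 2: E, F.
Clearing price = highest rejected bid = €56.
H does not win → pays €0.

H pays €0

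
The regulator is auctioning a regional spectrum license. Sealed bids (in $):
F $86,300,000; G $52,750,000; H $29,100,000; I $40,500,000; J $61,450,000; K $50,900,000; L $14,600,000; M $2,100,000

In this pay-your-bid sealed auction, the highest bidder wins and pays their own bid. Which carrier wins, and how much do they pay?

F pays $86,300,000

Bids ranked: 86,300,000 (F) > 61,450,000 (J) > 52,750,000 (G) > 50,900,000 (K) > 40,500,000 (I) > 29,100,000 (H) > …
F is highest → pays own bid, $86,300,000.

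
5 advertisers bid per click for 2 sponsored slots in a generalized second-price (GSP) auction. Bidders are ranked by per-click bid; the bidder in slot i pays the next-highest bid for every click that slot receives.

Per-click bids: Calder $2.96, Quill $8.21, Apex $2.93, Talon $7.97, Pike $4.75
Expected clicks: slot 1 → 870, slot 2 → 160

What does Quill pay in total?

Ranked by bid: $8.21 (Quill) > $7.97 (Talon) > $4.75 (Pike) > …
Quill holds slot 1 → pays next bid $7.97 × 870 clicks = $6933.90.

Quill pays $6933.90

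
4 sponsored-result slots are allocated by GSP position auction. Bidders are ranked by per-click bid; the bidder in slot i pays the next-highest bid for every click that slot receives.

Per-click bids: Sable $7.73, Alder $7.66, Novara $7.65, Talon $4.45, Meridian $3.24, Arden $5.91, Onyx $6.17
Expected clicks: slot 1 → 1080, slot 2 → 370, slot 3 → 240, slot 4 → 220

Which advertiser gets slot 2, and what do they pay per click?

Sorting advertisers: $7.73 (Sable) > $7.66 (Alder) > $7.65 (Novara) > $6.17 (Onyx) > $5.91 (Arden) > …
Slot 2 goes to the second-ranked bidder, Alder, who pays the next bid down: $7.65/click.

Alder; $7.65 per click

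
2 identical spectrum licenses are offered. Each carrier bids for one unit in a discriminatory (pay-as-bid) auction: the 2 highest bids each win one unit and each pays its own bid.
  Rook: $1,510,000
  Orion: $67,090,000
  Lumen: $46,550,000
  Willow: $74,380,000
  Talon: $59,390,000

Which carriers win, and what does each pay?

Bids ranked high→low: 74,380,000 (Willow), 67,090,000 (Orion), 59,390,000 (Talon), 46,550,000 (Lumen), …
The 2 highest are Willow, Orion.
Each winner pays its own bid: Willow $74,380,000, Orion $67,090,000.

Willow $74,380,000, Orion $67,090,000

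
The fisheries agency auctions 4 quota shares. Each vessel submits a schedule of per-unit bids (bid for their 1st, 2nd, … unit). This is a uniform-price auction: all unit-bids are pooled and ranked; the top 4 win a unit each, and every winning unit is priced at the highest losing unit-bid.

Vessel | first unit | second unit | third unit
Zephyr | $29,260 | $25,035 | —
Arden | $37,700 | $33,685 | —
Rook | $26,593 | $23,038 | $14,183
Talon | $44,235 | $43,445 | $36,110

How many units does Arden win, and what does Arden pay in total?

Arden: 1 unit, pays $33,685

All unit-bids, highest first — top 4: 44,235 (Talon-1), 43,445 (Talon-2), 37,700 (Arden-1), 36,110 (Talon-3)
Highest rejected unit-bid = $33,685.
Arden wins 1 unit(s) at $33,685 each.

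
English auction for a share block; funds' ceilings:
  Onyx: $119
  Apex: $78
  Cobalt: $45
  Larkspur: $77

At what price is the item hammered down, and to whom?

Sorting limits: 119 (Onyx) > 78 (Apex) > 77 (Larkspur) > 45 (Cobalt)
Once the price passes $78, only Onyx is left; the hammer falls at Apex's limit of $78.

Onyx wins at $78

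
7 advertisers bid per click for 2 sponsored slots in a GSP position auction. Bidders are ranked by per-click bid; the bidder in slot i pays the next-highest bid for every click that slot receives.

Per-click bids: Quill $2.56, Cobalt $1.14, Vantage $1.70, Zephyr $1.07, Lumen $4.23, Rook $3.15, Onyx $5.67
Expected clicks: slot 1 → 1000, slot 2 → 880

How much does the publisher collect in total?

Total revenue: $7002.00

Per-click bids in order: $5.67 (Onyx) > $4.23 (Lumen) > $3.15 (Rook) > …
Slot 1: Onyx pays $4.23 × 1000 = $4230.00
Slot 2: Lumen pays $3.15 × 880 = $2772.00
Total = $7002.00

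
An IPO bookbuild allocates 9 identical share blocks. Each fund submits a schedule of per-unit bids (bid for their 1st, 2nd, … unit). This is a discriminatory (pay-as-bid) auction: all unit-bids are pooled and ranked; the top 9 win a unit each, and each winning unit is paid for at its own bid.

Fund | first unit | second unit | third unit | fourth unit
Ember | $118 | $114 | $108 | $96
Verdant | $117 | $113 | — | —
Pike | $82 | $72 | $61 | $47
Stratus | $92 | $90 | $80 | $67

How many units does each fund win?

Ember 4, Pike 1, Stratus 2, Verdant 2

Pooled unit-bids ranked (top 9): 118 (Ember-1), 117 (Verdant-1), 114 (Ember-2), 113 (Verdant-2), 108 (Ember-3), 96 (Ember-4), 92 (Stratus-1), 90 (Stratus-2), 82 (Pike-1)
Next rejected bid: $80 (not a price — pay-as-bid).
Allocation: Ember 4, Pike 1, Stratus 2, Verdant 2.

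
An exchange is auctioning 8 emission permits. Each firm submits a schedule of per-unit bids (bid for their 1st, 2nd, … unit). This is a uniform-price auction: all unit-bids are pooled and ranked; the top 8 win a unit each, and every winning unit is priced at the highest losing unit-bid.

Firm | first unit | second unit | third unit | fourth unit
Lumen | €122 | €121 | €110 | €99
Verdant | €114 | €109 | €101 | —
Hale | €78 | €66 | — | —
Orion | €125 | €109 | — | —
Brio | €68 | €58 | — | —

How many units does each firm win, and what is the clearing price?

All unit-bids, highest first — top 8: 125 (Orion-1), 122 (Lumen-1), 121 (Lumen-2), 114 (Verdant-1), 110 (Lumen-3), 109 (Verdant-2), 109 (Orion-2), 101 (Verdant-3)
The (k+1)-th unit-bid is €99.
Allocation: Lumen 3, Orion 2, Verdant 3.

Lumen 3, Orion 2, Verdant 3; clearing price €99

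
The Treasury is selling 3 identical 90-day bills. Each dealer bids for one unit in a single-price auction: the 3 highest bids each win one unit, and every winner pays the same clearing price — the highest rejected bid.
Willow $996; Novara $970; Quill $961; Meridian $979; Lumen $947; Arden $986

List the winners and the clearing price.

Willow, Arden, Meridian; each pays $970

Ordering the bids: 996 (Willow), 986 (Arden), 979 (Meridian), 970 (Novara), 961 (Quill), …
The 3 highest are Willow, Arden, Meridian.
First losing bid is Novara's $970, which sets the uniform price.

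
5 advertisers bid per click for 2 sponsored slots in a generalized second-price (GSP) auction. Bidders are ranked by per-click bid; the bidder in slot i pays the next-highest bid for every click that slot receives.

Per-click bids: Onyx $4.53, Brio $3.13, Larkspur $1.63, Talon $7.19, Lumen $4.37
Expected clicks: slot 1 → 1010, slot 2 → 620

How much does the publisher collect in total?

Ranked by bid: $7.19 (Talon) > $4.53 (Onyx) > $4.37 (Lumen) > …
Slot 1: Talon pays $4.53 × 1010 = $4575.30
Slot 2: Onyx pays $4.37 × 620 = $2709.40
Total = $7284.70

Total revenue: $7284.70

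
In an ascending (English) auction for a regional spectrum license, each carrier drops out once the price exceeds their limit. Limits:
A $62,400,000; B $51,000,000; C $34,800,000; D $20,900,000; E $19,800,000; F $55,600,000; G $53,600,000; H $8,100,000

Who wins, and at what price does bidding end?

A wins at $55,600,000

Ascending (English) auction: the price rises until one bidder remains; the winner pays the price at which the last rival dropped out.
Sorting limits: 62,400,000 (A) > 55,600,000 (F) > 53,600,000 (G) > 51,000,000 (B) > 34,800,000 (C) > 20,900,000 (D) > …
F is the last rival to drop out, at $55,600,000; A remains and wins at that price.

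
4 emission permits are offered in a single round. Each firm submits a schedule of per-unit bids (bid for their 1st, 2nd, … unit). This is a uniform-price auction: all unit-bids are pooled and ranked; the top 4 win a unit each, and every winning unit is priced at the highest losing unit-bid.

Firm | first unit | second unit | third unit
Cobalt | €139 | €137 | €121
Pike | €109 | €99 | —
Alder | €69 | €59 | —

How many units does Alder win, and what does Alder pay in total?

Pooled unit-bids ranked (top 4): 139 (Cobalt-1), 137 (Cobalt-2), 121 (Cobalt-3), 109 (Pike-1)
Highest rejected unit-bid = €99.
Alder wins 0 unit(s) at €99 each.

Alder: 0 units, pays €0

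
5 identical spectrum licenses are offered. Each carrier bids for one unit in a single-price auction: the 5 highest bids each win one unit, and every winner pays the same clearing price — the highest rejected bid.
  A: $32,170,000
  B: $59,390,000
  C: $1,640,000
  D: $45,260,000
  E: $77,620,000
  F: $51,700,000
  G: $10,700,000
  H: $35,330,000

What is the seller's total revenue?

Sorting: 77,620,000 (E), 59,390,000 (B), 51,700,000 (F), 45,260,000 (D), 35,330,000 (H), 32,170,000 (A), 10,700,000 (G), …
Winners (5 units): E, B, F, D, H.
Clearing price = highest rejected bid = $32,170,000.
Total revenue = 5 × $32,170,000 = $160,850,000.

Total revenue: $160,850,000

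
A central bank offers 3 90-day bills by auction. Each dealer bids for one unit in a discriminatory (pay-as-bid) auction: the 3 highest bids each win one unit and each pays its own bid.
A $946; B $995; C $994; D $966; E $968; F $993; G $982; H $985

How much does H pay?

Bids ranked high→low: 995 (B), 994 (C), 993 (F), 985 (H), 982 (G), …
Top 3: B, C, F.
H does not win → $0.

H pays $0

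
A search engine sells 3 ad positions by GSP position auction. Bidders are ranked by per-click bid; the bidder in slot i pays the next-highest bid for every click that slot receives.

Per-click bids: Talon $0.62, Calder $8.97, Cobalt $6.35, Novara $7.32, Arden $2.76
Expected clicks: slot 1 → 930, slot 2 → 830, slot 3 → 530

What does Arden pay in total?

Arden pays $0.00

Ranked by bid: $8.97 (Calder) > $7.32 (Novara) > $6.35 (Cobalt) > $2.76 (Arden) > …
Arden ranks below slot 3 → no slot, pays nothing.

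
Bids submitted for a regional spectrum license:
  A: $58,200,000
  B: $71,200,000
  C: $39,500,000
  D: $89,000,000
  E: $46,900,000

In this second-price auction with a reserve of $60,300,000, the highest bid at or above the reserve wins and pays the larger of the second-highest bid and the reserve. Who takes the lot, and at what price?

Bids in order: 89,000,000 (D) > 71,200,000 (B) > 58,200,000 (A) > 46,900,000 (E) > 39,500,000 (C)
Highest eligible bid: D at $89,000,000.
Second-highest bid $71,200,000 exceeds the reserve $60,300,000 → payment $71,200,000.

D pays $71,200,000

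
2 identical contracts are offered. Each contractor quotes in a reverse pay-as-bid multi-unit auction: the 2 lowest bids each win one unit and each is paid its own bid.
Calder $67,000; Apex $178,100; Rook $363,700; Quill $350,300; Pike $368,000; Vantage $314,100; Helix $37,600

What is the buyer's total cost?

Total cost: $104,600

Bids ranked low→high: 37,600 (Helix), 67,000 (Calder), 178,100 (Apex), 314,100 (Vantage), …
Winners (2 units): Helix, Calder.
Total cost = 37,600 + 67,000 = $104,600.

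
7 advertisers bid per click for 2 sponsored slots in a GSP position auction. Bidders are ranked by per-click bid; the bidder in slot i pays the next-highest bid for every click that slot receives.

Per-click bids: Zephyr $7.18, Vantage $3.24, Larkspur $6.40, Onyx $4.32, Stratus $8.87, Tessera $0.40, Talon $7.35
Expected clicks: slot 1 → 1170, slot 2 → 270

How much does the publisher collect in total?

Total revenue: $10538.10

Sorting advertisers: $8.87 (Stratus) > $7.35 (Talon) > $7.18 (Zephyr) > …
Slot 1: Stratus pays $7.35 × 1170 = $8599.50
Slot 2: Talon pays $7.18 × 270 = $1938.60
Total = $10538.10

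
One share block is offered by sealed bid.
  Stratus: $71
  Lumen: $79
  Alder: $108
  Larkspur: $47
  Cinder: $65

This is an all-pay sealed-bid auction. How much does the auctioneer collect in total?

All-pay sealed-bid auction: the highest bidder wins the item, but every bidder pays their own bid.
Bids in order: 108 (Alder) > 79 (Lumen) > 71 (Stratus) > 65 (Cinder) > 47 (Larkspur)
Alder wins with the top bid; all bids are sunk regardless.
Every bidder forfeits their bid regardless of winning.
Revenue = 71 + 79 + 108 + 47 + 65 = $370.

Total revenue: $370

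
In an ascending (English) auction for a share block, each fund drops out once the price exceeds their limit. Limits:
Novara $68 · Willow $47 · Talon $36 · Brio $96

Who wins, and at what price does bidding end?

Brio wins at $68

Limits in order: 96 (Brio) > 68 (Novara) > 47 (Willow) > 36 (Talon)
Bidding ends when Novara exits at $68; Brio takes it.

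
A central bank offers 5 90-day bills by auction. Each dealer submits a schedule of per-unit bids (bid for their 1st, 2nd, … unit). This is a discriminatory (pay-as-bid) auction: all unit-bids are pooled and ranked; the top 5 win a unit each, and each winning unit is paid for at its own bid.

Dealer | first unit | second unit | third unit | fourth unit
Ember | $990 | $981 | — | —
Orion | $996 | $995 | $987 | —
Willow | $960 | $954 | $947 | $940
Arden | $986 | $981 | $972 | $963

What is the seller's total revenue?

Pooled unit-bids ranked (top 5): 996 (Orion-1), 995 (Orion-2), 990 (Ember-1), 987 (Orion-3), 986 (Arden-1)
Next rejected bid: $981 (not a price — pay-as-bid).
Each winning unit pays its own bid.
Revenue = 996 + 995 + 990 + 987 + 986 = $4,954.

Total revenue: $4,954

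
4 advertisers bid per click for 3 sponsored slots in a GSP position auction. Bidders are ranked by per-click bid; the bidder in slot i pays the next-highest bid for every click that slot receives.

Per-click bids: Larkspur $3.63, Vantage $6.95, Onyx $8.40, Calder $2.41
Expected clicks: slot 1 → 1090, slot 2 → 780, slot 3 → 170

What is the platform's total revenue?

Sorting advertisers: $8.40 (Onyx) > $6.95 (Vantage) > $3.63 (Larkspur) > $2.41 (Calder)
Slot 1: Onyx pays $6.95 × 1090 = $7575.50
Slot 2: Vantage pays $3.63 × 780 = $2831.40
Slot 3: Larkspur pays $2.41 × 170 = $409.70
Total = $10816.60

Total revenue: $10816.60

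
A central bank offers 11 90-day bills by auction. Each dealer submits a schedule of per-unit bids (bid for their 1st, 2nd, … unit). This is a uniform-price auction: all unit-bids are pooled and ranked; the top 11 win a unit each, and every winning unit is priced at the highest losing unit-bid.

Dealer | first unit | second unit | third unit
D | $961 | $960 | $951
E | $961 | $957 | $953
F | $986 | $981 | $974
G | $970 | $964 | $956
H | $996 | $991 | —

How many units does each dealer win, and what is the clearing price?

D 2, E 2, F 3, G 2, H 2; clearing price $956

Merging the schedules and taking the best 11: 996 (H-1), 991 (H-2), 986 (F-1), 981 (F-2), 974 (F-3), 970 (G-1), 964 (G-2), 961 (D-1), 961 (E-1), 960 (D-2), 957 (E-2)
Highest rejected unit-bid = $956.
Allocation: D 2, E 2, F 3, G 2, H 2.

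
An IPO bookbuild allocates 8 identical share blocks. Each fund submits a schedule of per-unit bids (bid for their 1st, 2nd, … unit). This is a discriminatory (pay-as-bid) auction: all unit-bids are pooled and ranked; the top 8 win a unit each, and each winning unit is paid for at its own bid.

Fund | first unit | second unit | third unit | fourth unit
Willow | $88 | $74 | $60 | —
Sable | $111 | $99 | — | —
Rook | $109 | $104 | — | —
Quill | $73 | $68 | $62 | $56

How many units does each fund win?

Quill 2, Rook 2, Sable 2, Willow 2

All unit-bids, highest first — top 8: 111 (Sable-1), 109 (Rook-1), 104 (Rook-2), 99 (Sable-2), 88 (Willow-1), 74 (Willow-2), 73 (Quill-1), 68 (Quill-2)
Next rejected bid: $62 (not a price — pay-as-bid).
Allocation: Quill 2, Rook 2, Sable 2, Willow 2.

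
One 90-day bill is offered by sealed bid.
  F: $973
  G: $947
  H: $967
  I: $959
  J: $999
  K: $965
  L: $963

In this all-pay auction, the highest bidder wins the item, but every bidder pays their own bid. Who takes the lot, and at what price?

Rule: the highest bidder wins the item, but every bidder pays their own bid.
Bids ranked: 999 (J) > 973 (F) > 967 (H) > 965 (K) > 963 (L) > 959 (I) > …
J is highest and takes the item; every bidder forfeits their bid.

J pays $999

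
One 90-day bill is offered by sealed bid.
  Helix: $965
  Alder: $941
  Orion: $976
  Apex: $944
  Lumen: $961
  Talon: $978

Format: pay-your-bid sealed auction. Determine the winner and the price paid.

Pay-your-bid sealed auction: the highest bidder wins and pays their own bid.
Bids ranked: 978 (Talon) > 976 (Orion) > 965 (Helix) > 961 (Lumen) > 944 (Apex) > 941 (Alder)
Talon is highest → pays own bid, $978.

Talon pays $978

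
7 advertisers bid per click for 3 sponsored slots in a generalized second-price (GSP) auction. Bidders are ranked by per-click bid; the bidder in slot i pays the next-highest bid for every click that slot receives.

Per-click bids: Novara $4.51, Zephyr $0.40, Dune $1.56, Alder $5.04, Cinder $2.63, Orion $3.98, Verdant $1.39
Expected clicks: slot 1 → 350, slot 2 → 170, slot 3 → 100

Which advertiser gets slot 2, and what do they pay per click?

Per-click bids in order: $5.04 (Alder) > $4.51 (Novara) > $3.98 (Orion) > $2.63 (Cinder) > …
Slot 2 goes to the second-ranked bidder, Novara, who pays the next bid down: $3.98/click.

Novara; $3.98 per click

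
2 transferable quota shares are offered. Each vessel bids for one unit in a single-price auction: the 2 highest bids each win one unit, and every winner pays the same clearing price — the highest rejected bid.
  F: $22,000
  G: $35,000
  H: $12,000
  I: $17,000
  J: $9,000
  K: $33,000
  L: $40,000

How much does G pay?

G pays $33,000

Sorting: 40,000 (L), 35,000 (G), 33,000 (K), 22,000 (F), …
Top 2: L, G.
Highest unsuccessful bid: $33,000 → clearing price.
G wins → pays $33,000.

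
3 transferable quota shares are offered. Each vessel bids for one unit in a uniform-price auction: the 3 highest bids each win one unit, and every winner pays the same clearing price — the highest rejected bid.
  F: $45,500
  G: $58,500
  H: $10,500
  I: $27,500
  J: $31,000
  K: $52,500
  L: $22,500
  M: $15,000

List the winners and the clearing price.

G, K, F; each pays $31,000

Bids ranked high→low: 58,500 (G), 52,500 (K), 45,500 (F), 31,000 (J), 27,500 (I), …
The 3 highest are G, K, F.
Highest unsuccessful bid: $31,000 → clearing price.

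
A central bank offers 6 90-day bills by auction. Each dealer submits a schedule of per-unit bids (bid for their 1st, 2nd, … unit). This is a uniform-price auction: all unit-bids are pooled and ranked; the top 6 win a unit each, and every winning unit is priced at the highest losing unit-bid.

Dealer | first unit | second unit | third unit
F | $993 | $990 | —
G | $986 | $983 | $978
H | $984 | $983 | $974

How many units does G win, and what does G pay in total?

G: 2 units, pays $1,956

Merging the schedules and taking the best 6: 993 (F-1), 990 (F-2), 986 (G-1), 984 (H-1), 983 (G-2), 983 (H-2)
The (k+1)-th unit-bid is $978.
G wins 2 unit(s) at $978 each.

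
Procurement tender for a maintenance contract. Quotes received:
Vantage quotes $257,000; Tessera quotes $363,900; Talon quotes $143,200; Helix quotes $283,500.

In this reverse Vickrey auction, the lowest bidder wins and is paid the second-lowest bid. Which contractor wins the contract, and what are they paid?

Talon is paid $257,000

Sorting bids: 143,200 (Talon) < 257,000 (Vantage) < 283,500 (Helix) < 363,900 (Tessera)
Talon wins with the lowest bid; price is set by the runner-up at $257,000.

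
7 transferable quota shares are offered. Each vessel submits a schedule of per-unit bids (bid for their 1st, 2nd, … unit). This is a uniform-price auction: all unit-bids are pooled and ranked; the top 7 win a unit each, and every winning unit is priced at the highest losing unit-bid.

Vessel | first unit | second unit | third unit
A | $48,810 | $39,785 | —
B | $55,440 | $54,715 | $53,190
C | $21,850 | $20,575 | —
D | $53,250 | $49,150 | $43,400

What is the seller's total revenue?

All unit-bids, highest first — top 7: 55,440 (B-1), 54,715 (B-2), 53,250 (D-1), 53,190 (B-3), 49,150 (D-2), 48,810 (A-1), 43,400 (D-3)
First bid not allocated: $39,785.
Allocation: A 1, B 3, D 3. Every unit priced at $39,785.
Revenue = 7 × 39,785 = $278,495.

Total revenue: $278,495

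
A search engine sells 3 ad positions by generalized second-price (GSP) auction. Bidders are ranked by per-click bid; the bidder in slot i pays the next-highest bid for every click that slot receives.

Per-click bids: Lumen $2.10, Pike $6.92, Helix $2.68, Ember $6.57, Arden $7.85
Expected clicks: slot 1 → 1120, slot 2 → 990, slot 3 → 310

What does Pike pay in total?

Ranked by bid: $7.85 (Arden) > $6.92 (Pike) > $6.57 (Ember) > $2.68 (Helix) > …
Pike holds slot 2 → pays next bid $6.57 × 990 clicks = $6504.30.

Pike pays $6504.30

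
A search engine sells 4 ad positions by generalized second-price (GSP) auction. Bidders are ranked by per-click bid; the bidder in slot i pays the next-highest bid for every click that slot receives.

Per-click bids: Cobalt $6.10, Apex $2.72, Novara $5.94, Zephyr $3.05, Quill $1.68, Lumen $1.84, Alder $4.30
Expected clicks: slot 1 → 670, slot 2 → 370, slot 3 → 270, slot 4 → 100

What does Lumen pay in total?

Lumen pays $0.00

Per-click bids in order: $6.10 (Cobalt) > $5.94 (Novara) > $4.30 (Alder) > $3.05 (Zephyr) > $2.72 (Apex) > …
Lumen ranks below slot 4 → no slot, pays nothing.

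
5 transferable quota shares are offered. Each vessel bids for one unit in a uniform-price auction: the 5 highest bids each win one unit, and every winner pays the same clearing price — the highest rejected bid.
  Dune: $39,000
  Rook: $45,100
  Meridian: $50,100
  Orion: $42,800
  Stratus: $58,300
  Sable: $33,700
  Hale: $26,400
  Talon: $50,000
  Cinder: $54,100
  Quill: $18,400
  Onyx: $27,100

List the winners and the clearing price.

Ordering the bids: 58,300 (Stratus), 54,100 (Cinder), 50,100 (Meridian), 50,000 (Talon), 45,100 (Rook), 42,800 (Orion), 39,000 (Dune), …
The 5 highest are Stratus, Cinder, Meridian, Talon, Rook.
Highest unsuccessful bid: $42,800 → clearing price.

Stratus, Cinder, Meridian, Talon, Rook; each pays $42,800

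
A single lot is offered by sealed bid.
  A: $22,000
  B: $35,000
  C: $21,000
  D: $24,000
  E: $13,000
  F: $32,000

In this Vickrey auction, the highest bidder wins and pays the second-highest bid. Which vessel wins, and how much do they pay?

Vickrey auction: the highest bidder wins and pays the second-highest bid.
Bids ranked: 35,000 (B) > 32,000 (F) > 24,000 (D) > 22,000 (A) > 21,000 (C) > 13,000 (E)
Second-price: B pays F's bid of $32,000.

B pays $32,000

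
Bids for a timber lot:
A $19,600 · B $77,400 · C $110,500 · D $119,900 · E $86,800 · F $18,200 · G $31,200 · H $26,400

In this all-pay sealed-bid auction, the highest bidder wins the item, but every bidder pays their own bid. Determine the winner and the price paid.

D pays $119,900

Sorting bids: 119,900 (D) > 110,500 (C) > 86,800 (E) > 77,400 (B) > 31,200 (G) > 26,400 (H) > …
D wins with the top bid; all bids are sunk regardless.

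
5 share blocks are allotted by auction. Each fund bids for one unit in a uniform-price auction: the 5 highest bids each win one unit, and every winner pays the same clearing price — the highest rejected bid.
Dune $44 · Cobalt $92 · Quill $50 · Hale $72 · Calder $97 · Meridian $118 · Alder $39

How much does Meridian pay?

Sorting: 118 (Meridian), 97 (Calder), 92 (Cobalt), 72 (Hale), 50 (Quill), 44 (Dune), 39 (Alder)
Winners (5 units): Meridian, Calder, Cobalt, Hale, Quill.
First losing bid is Dune's $44, which sets the uniform price.
Meridian wins → pays $44.

Meridian pays $44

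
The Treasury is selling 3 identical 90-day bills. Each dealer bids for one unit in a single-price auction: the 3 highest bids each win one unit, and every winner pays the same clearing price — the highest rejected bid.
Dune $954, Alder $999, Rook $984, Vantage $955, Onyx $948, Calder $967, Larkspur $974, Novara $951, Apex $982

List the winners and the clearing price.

Alder, Rook, Apex; each pays $974

Ordering the bids: 999 (Alder), 984 (Rook), 982 (Apex), 974 (Larkspur), 967 (Calder), …
Winners (3 units): Alder, Rook, Apex.
First losing bid is Larkspur's $974, which sets the uniform price.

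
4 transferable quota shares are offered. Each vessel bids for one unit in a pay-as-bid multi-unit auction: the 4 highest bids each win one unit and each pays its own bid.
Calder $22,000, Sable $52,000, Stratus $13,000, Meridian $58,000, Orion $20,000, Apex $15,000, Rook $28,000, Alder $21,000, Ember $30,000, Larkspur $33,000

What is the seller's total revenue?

Sorting: 58,000 (Meridian), 52,000 (Sable), 33,000 (Larkspur), 30,000 (Ember), 28,000 (Rook), 22,000 (Calder), …
The 4 highest are Meridian, Sable, Larkspur, Ember.
Total revenue = 58,000 + 52,000 + 33,000 + 30,000 = $173,000.

Total revenue: $173,000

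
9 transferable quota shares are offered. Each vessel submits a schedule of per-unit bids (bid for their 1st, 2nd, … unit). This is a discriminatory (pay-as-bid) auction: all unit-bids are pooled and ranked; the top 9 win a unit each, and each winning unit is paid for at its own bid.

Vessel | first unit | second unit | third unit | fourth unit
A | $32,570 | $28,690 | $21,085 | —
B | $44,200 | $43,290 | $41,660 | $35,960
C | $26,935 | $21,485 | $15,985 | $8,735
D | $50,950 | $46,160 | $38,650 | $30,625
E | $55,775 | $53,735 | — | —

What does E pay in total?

Pooled unit-bids ranked (top 9): 55,775 (E-1), 53,735 (E-2), 50,950 (D-1), 46,160 (D-2), 44,200 (B-1), 43,290 (B-2), 41,660 (B-3), 38,650 (D-3), 35,960 (B-4)
Next rejected bid: $32,570 (not a price — pay-as-bid).
E's winning unit-bids: 55,775 + 53,735 = $109,510.

E pays $109,510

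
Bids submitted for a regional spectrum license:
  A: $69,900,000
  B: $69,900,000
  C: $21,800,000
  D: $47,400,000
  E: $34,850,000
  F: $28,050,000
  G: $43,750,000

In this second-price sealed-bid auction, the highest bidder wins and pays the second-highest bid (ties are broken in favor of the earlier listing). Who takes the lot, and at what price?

Sorting bids: 69,900,000 (A) > 69,900,000 (B) > 47,400,000 (D) > 43,750,000 (G) > 34,850,000 (E) > 28,050,000 (F) > …
A and B tie at $69,900,000; tie-break gives it to A.
A wins with the highest bid; price is set by the runner-up at $69,900,000.

A pays $69,900,000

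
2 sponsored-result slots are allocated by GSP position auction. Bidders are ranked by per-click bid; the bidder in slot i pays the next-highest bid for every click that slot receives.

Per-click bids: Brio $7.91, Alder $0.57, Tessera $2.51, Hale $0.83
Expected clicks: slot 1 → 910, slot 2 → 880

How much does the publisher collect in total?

Total revenue: $3014.50

Ranked by bid: $7.91 (Brio) > $2.51 (Tessera) > $0.83 (Hale) > …
Slot 1: Brio pays $2.51 × 910 = $2284.10
Slot 2: Tessera pays $0.83 × 880 = $730.40
Total = $3014.50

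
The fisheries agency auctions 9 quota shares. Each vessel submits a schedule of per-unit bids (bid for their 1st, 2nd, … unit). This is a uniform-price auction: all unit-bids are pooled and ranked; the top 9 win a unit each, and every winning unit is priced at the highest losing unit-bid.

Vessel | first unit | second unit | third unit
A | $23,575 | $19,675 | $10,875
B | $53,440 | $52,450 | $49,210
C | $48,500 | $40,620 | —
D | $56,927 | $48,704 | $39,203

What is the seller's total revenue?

Pooled unit-bids ranked (top 9): 56,927 (D-1), 53,440 (B-1), 52,450 (B-2), 49,210 (B-3), 48,704 (D-2), 48,500 (C-1), 40,620 (C-2), 39,203 (D-3), 23,575 (A-1)
First bid not allocated: $19,675.
Allocation: A 1, B 3, C 2, D 3. Every unit priced at $19,675.
Revenue = 9 × 19,675 = $177,075.

Total revenue: $177,075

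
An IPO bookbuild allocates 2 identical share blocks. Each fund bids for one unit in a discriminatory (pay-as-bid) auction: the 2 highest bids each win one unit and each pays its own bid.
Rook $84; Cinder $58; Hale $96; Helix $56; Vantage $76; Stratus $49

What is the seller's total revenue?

Sorting: 96 (Hale), 84 (Rook), 76 (Vantage), 58 (Cinder), …
Winners (2 units): Hale, Rook.
Total revenue = 96 + 84 = $180.

Total revenue: $180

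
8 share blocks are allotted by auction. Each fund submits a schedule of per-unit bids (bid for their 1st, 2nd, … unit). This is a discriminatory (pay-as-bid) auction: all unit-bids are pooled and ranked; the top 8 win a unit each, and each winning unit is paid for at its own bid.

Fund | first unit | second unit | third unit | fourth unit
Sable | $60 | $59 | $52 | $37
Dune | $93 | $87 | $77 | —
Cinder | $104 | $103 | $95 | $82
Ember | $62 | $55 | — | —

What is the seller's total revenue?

Pooled unit-bids ranked (top 8): 104 (Cinder-1), 103 (Cinder-2), 95 (Cinder-3), 93 (Dune-1), 87 (Dune-2), 82 (Cinder-4), 77 (Dune-3), 62 (Ember-1)
Next rejected bid: $60 (not a price — pay-as-bid).
Each winning unit pays its own bid.
Revenue = 104 + 103 + 95 + 93 + 87 + 82 + 77 + 62 = $703.

Total revenue: $703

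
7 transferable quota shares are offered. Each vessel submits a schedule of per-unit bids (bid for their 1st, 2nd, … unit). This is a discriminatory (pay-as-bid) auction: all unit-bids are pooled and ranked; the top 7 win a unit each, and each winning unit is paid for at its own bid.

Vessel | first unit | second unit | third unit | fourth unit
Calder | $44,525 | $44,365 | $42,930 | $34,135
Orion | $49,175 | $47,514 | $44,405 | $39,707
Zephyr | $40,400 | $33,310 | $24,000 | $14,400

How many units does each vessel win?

Pooled unit-bids ranked (top 7): 49,175 (Orion-1), 47,514 (Orion-2), 44,525 (Calder-1), 44,405 (Orion-3), 44,365 (Calder-2), 42,930 (Calder-3), 40,400 (Zephyr-1)
Next rejected bid: $39,707 (not a price — pay-as-bid).
Allocation: Calder 3, Orion 3, Zephyr 1.

Calder 3, Orion 3, Zephyr 1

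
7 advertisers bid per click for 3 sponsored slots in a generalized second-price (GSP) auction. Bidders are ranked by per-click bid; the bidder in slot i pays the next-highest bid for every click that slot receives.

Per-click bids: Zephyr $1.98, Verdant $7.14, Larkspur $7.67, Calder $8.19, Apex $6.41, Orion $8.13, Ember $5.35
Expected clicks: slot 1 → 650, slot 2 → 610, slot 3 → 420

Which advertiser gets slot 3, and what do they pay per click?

Sorting advertisers: $8.19 (Calder) > $8.13 (Orion) > $7.67 (Larkspur) > $7.14 (Verdant) > …
Slot 3 goes to the third-ranked bidder, Larkspur, who pays the next bid down: $7.14/click.

Larkspur; $7.14 per click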